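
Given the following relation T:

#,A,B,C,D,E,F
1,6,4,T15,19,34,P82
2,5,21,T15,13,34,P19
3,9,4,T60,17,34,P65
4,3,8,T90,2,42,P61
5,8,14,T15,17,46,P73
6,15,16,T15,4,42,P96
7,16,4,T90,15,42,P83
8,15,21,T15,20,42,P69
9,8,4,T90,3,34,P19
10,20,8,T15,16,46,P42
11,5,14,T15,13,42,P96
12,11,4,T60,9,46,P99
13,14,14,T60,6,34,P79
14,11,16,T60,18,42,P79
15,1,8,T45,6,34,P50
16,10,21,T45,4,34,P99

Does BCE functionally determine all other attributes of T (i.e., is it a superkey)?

All 16 rows have distinct BCE values, so BCE → (all attributes) holds and BCE is a superkey.

Yes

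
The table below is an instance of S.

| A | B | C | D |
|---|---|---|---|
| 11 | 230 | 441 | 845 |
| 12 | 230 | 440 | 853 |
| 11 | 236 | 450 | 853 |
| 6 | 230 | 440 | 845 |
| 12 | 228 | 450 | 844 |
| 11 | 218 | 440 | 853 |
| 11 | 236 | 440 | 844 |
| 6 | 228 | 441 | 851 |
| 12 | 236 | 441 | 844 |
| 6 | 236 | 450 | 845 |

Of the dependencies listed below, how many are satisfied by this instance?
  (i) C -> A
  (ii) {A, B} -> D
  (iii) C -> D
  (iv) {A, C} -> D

(i) C -> A: C=441: 3 rows → A takes values {11, 6, 12} — violation; C=440: 4 rows → A takes values {12, 6, 11} — violation; C=450: 3 rows → A takes values {11, 12, 6} — violation — fails.
(ii) {A, B} -> D: (A=11, B=236): 2 rows → D takes values {853, 844} — violation — fails.
(iii) C -> D: C=441: 3 rows → D takes values {845, 851, 844} — violation; C=440: 4 rows → D takes values {853, 845, 844} — violation; C=450: 3 rows → D takes values {853, 844, 845} — violation — fails.
(iv) {A, C} -> D: (A=11, C=440): 2 rows → D takes values {853, 844} — violation — fails.
None of the 4 dependencies hold.

0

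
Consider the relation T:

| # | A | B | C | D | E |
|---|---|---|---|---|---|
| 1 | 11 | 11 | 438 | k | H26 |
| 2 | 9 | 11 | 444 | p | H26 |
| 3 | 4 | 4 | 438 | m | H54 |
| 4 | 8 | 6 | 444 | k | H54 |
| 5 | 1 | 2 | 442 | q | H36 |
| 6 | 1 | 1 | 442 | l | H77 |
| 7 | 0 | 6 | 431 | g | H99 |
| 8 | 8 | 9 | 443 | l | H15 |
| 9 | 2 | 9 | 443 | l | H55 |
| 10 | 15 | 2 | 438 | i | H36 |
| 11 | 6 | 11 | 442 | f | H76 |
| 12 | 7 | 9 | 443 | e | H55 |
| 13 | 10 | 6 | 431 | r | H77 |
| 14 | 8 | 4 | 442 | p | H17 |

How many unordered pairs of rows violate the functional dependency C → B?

C=438: violating pairs (1,3), (1,10), (3,10) — 3 pairs.
C=444: violating pairs (2,4) — 1 pair.
C=442: violating pairs (5,6), (5,11), (5,14), (6,11), (6,14), (11,14) — 6 pairs.
C=431: all 2 rows agree on B — 0 pairs.
C=443: all 3 rows agree on B — 0 pairs.

10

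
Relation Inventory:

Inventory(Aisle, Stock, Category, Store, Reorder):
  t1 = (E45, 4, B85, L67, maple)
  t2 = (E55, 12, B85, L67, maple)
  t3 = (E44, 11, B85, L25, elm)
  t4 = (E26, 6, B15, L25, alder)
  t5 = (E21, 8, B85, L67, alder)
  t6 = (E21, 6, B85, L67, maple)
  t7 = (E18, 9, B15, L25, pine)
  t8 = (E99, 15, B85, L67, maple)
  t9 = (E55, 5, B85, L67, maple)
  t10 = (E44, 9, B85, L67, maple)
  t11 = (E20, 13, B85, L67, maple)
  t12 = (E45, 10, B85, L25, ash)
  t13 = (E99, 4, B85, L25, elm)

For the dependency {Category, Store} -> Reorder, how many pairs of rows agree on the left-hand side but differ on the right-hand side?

10

(Category=B85, Store=L67): violating pairs (1,5), (2,5), (5,6), (5,8), (5,9), (5,10), (5,11) — 7 pairs.
(Category=B85, Store=L25): violating pairs (3,12), (12,13) — 2 pairs.
(Category=B15, Store=L25): violating pairs (4,7) — 1 pair.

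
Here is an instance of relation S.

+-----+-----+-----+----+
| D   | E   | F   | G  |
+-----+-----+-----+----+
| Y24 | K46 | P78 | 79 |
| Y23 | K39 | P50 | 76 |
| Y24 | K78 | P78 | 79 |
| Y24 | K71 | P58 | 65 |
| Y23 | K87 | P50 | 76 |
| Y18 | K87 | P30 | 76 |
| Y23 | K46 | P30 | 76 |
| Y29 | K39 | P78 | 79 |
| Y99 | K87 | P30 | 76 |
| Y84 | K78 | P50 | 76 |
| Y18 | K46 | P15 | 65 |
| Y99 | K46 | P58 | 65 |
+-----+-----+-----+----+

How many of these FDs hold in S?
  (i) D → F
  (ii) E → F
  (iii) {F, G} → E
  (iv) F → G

1

(i) D → F: D=Y24: 3 rows → F takes values {P78, P58} — violation; D=Y23: 3 rows → F takes values {P50, P30} — violation; D=Y18: 2 rows → F takes values {P30, P15} — violation; D=Y99: 2 rows → F takes values {P30, P58} — violation — fails.
(ii) E → F: E=K46: 4 rows → F takes values {P78, P30, P15, P58} — violation; E=K39: 2 rows → F takes values {P50, P78} — violation; E=K78: 2 rows → F takes values {P78, P50} — violation; E=K87: 3 rows → F takes values {P50, P30} — violation — fails.
(iii) {F, G} → E: (F=P78, G=79): 3 rows → E takes values {K46, K78, K39} — violation; (F=P50, G=76): 3 rows → E takes values {K39, K87, K78} — violation; (F=P58, G=65): 2 rows → E takes values {K71, K46} — violation; (F=P30, G=76): 3 rows → E takes values {K87, K46} — violation — fails.
(iv) F → G: every LHS value maps to a single RHS value — holds.
1 of the 4 dependencies holds.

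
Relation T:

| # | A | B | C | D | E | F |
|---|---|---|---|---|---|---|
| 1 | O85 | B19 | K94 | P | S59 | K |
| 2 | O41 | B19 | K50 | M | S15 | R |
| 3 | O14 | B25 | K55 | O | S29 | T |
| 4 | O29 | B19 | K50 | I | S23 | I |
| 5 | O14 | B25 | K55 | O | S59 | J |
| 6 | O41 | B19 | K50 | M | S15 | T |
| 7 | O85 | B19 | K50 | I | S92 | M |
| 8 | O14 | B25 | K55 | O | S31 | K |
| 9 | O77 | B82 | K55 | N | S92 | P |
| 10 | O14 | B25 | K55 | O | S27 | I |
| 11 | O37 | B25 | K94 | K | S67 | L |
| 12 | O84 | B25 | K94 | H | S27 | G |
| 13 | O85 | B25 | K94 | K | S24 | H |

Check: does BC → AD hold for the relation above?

No

(B=B19, C=K94): row 1 → {A,D} = (O85, P) ✓
(B=B19, C=K50): rows 2, 4, 6, 7 → {A,D} takes values {(O41, M), (O29, I), (O85, I)} — violation
(B=B25, C=K55): rows 3, 5, 8, 10 → {A,D} = (O14, O), (O14, O), (O14, O), (O14, O) ✓
(B=B82, C=K55): row 9 → {A,D} = (O77, N) ✓
(B=B25, C=K94): rows 11, 12, 13 → {A,D} takes values {(O37, K), (O84, H), (O85, K)} — violation
Two rows agree on BC but differ on AD, so BC → AD does not hold.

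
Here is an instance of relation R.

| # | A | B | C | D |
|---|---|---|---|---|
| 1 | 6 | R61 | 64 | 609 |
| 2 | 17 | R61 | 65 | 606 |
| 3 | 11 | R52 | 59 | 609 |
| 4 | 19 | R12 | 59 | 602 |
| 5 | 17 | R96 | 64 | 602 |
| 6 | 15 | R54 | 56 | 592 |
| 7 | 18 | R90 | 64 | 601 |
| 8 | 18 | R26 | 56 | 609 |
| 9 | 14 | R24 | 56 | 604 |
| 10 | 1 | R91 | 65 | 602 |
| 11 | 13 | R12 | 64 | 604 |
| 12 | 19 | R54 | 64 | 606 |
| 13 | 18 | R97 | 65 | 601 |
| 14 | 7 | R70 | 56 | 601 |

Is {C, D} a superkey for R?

All 14 rows have distinct {C, D} values, so {C, D} → (all attributes) holds and {C, D} is a superkey.

Yes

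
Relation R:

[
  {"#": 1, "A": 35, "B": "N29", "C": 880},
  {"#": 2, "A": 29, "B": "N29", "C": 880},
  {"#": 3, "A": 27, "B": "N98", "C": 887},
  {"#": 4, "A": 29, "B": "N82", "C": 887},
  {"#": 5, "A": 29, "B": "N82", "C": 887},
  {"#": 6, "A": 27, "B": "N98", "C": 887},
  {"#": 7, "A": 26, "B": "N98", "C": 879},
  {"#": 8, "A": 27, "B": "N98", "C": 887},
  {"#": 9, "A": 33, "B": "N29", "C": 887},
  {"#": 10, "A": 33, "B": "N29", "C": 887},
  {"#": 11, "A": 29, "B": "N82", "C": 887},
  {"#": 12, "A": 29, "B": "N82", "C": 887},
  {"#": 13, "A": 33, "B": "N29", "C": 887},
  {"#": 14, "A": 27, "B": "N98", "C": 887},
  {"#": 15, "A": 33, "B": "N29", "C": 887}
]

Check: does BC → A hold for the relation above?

(B=N29, C=880): rows 1, 2 → A takes values {35, 29} — violation
(B=N98, C=887): rows 3, 6, 8, 14 → A = 27, 27, 27, 27 ✓
(B=N82, C=887): rows 4, 5, 11, 12 → A = 29, 29, 29, 29 ✓
(B=N98, C=879): row 7 → A = 26 ✓
(B=N29, C=887): rows 9, 10, 13, 15 → A = 33, 33, 33, 33 ✓
Two rows agree on BC but differ on A, so BC → A does not hold.

No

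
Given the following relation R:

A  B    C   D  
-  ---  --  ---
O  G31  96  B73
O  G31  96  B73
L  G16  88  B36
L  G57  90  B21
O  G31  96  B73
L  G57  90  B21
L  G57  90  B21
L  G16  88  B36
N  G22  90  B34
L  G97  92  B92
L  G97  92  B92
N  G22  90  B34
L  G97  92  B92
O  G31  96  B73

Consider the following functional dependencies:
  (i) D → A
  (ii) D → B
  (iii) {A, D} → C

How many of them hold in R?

3

(i) D → A: every LHS value maps to a single RHS value — holds.
(ii) D → B: every LHS value maps to a single RHS value — holds.
(iii) {A, D} → C: every LHS value maps to a single RHS value — holds.
3 of the 3 dependencies hold.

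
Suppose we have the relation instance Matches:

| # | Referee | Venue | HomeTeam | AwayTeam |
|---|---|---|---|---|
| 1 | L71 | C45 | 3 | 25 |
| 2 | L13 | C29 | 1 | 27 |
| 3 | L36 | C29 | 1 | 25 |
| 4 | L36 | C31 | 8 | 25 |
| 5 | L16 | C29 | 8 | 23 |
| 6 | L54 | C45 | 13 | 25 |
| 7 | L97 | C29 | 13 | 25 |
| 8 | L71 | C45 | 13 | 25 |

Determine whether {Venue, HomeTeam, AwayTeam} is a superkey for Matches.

No

Rows 6 and 8 have the same {Venue, HomeTeam, AwayTeam} value (Venue=C45, HomeTeam=13, AwayTeam=25) but are distinct tuples, so {Venue, HomeTeam, AwayTeam} does not determine every attribute — not a superkey.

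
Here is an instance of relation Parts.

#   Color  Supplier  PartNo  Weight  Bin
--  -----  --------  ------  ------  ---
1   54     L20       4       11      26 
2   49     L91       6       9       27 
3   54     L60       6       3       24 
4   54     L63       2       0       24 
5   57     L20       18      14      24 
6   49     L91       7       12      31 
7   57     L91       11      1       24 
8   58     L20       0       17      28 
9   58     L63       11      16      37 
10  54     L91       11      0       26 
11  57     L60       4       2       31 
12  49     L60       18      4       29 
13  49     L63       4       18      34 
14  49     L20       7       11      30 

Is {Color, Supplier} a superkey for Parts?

No

Rows 2 and 6 have the same {Color, Supplier} value (Color=49, Supplier=L91) but are distinct tuples, so {Color, Supplier} does not determine every attribute — not a superkey.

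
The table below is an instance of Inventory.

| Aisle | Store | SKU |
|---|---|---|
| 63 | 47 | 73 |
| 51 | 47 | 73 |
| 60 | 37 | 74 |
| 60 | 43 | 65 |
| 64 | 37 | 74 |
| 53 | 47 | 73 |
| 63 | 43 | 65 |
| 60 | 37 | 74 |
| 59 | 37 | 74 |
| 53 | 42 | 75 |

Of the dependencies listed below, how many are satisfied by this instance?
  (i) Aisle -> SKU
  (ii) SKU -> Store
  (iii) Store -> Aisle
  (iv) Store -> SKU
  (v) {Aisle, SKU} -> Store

(i) Aisle -> SKU: Aisle=63: 2 rows → SKU takes values {73, 65} — violation; Aisle=60: 3 rows → SKU takes values {74, 65} — violation; Aisle=53: 2 rows → SKU takes values {73, 75} — violation — fails.
(ii) SKU -> Store: every LHS value maps to a single RHS value — holds.
(iii) Store -> Aisle: Store=47: 3 rows → Aisle takes values {63, 51, 53} — violation; Store=37: 4 rows → Aisle takes values {60, 64, 59} — violation; Store=43: 2 rows → Aisle takes values {60, 63} — violation — fails.
(iv) Store -> SKU: every LHS value maps to a single RHS value — holds.
(v) {Aisle, SKU} -> Store: every LHS value maps to a single RHS value — holds.
3 of the 5 dependencies hold.

3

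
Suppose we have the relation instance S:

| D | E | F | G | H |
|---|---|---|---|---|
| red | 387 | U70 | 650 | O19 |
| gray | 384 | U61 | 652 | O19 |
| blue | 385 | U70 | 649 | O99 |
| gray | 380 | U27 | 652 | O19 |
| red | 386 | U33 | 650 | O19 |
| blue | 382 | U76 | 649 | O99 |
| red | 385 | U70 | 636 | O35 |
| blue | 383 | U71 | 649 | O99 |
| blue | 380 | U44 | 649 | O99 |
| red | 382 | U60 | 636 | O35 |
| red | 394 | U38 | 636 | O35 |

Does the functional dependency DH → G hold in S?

Yes

(D=red, H=O19): 2 rows → G = 650, 650 ✓
(D=gray, H=O19): 2 rows → G = 652, 652 ✓
(D=blue, H=O99): 4 rows → G = 649, 649, 649, 649 ✓
(D=red, H=O35): 3 rows → G = 636, 636, 636 ✓
Every DH value is associated with a single G value, so DH → G holds.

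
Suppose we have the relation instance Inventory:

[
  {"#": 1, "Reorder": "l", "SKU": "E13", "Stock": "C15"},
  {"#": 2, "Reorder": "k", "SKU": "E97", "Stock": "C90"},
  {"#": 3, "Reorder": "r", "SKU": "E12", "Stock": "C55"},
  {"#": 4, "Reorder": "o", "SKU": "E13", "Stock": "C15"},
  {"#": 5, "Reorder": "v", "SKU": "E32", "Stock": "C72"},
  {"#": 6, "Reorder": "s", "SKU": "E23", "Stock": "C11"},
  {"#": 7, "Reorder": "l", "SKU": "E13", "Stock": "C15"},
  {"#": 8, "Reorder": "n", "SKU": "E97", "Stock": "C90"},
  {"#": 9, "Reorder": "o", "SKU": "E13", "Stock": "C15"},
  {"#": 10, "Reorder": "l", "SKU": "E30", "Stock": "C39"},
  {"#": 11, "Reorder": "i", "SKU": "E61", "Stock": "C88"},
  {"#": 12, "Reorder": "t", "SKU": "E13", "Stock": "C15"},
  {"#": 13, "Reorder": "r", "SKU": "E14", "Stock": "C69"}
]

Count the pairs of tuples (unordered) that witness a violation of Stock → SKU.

0

Stock=C15: all 5 rows agree on SKU — 0 pairs.
Stock=C90: all 2 rows agree on SKU — 0 pairs.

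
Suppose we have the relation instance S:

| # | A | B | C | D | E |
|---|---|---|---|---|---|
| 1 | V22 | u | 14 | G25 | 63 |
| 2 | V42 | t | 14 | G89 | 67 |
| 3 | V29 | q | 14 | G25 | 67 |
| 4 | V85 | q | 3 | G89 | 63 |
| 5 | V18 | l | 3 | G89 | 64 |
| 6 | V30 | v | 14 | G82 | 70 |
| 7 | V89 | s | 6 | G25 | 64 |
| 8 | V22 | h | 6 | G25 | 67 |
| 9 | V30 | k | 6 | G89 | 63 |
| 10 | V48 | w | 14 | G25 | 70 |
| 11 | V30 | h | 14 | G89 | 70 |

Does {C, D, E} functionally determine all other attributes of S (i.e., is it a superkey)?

All 11 rows have distinct {C, D, E} values, so {C, D, E} → (all attributes) holds and {C, D, E} is a superkey.

Yes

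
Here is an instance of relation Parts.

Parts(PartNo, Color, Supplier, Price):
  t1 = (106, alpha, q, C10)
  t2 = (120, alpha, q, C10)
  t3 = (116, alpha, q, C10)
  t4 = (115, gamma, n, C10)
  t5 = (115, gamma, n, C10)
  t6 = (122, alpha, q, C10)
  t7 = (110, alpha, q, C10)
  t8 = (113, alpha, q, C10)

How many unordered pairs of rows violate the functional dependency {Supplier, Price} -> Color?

(Supplier=q, Price=C10): all 6 rows agree on Color — 0 pairs.
(Supplier=n, Price=C10): all 2 rows agree on Color — 0 pairs.

0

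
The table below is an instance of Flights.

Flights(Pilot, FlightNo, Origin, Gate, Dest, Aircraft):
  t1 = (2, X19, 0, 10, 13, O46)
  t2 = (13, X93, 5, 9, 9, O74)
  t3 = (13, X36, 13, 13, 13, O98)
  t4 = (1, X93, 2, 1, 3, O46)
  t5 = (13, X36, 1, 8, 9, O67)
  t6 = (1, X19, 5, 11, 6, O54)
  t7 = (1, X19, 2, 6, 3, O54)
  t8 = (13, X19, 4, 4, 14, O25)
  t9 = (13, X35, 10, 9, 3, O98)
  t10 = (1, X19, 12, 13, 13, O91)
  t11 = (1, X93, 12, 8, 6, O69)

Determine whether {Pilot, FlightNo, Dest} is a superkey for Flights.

All 11 rows have distinct {Pilot, FlightNo, Dest} values, so {Pilot, FlightNo, Dest} → (all attributes) holds and {Pilot, FlightNo, Dest} is a superkey.

Yes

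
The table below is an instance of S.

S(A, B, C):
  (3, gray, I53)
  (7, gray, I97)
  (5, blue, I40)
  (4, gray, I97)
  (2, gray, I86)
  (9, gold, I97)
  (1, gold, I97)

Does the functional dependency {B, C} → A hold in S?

No

(B=gray, C=I53): 1 row → A = 3 ✓
(B=gray, C=I97): 2 rows → A takes values {7, 4} — violation
(B=blue, C=I40): 1 row → A = 5 ✓
(B=gray, C=I86): 1 row → A = 2 ✓
(B=gold, C=I97): 2 rows → A takes values {9, 1} — violation
Two rows agree on {B, C} but differ on A, so {B, C} → A does not hold.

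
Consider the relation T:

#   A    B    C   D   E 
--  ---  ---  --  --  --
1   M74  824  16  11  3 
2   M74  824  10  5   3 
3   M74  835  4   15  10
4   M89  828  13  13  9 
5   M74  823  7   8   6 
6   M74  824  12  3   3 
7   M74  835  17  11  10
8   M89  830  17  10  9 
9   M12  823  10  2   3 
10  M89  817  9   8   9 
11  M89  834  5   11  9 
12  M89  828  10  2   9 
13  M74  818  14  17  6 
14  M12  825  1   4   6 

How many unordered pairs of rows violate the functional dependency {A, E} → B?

(A=M74, E=3): all 3 rows agree on B — 0 pairs.
(A=M74, E=10): all 2 rows agree on B — 0 pairs.
(A=M89, E=9): violating pairs (4,8), (4,10), (4,11), (8,10), (8,11), (8,12), (10,11), (10,12), (11,12) — 9 pairs.
(A=M74, E=6): violating pairs (5,13) — 1 pair.

10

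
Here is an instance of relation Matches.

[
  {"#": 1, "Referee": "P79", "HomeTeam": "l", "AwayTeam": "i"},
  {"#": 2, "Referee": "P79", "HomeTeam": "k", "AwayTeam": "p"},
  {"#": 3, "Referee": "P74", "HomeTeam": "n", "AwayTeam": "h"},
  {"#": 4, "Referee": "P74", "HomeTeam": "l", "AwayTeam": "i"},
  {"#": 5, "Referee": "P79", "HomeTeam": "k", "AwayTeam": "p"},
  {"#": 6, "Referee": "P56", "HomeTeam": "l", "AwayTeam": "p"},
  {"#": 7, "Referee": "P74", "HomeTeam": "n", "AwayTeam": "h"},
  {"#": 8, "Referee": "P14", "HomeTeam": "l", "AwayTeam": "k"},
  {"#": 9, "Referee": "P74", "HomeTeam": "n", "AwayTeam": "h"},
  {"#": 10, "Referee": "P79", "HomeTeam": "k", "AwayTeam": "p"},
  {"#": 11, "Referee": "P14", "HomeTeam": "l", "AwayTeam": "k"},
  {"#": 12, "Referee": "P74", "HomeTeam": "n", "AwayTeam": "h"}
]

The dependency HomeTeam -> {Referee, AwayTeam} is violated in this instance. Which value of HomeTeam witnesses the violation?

HomeTeam=l: rows 1, 4, 6, 8, 11 → {Referee,AwayTeam} takes values {(P79, i), (P74, i), (P56, p), (P14, k)} — violation
HomeTeam=k: rows 2, 5, 10 → {Referee,AwayTeam} = (P79, p), (P79, p), (P79, p) ✓
HomeTeam=n: rows 3, 7, 9, 12 → {Referee,AwayTeam} = (P74, h), (P74, h), (P74, h), (P74, h) ✓
The only HomeTeam value with inconsistent RHS is HomeTeam=l.

l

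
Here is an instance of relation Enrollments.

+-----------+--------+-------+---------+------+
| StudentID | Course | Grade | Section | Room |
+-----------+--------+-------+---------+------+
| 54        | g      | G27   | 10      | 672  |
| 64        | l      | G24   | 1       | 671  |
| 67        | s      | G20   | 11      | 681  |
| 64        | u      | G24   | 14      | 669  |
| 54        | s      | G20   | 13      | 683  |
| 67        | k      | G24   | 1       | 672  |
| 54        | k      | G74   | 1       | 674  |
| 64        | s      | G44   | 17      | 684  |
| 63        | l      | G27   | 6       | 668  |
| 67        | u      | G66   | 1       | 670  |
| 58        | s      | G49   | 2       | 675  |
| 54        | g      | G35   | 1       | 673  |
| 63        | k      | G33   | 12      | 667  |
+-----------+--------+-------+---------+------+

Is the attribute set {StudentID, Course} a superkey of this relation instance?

No

Two distinct rows share (StudentID=54, Course=g), so {StudentID, Course} does not determine every attribute — not a superkey.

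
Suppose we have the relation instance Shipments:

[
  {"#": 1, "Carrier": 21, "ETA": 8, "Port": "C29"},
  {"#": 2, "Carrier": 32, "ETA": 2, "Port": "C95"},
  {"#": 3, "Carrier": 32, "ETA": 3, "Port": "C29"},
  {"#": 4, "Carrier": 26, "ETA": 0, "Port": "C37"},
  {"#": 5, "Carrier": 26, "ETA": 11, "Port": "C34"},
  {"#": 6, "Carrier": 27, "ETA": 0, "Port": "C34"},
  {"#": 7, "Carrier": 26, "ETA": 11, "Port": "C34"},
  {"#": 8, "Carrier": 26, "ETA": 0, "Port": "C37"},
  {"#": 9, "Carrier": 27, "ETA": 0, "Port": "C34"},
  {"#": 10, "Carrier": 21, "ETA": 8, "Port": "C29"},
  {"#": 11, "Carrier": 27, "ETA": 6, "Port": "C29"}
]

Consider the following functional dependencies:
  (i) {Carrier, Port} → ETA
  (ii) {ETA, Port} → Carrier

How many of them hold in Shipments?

2

(i) {Carrier, Port} → ETA: every LHS value maps to a single RHS value — holds.
(ii) {ETA, Port} → Carrier: every LHS value maps to a single RHS value — holds.
2 of the 2 dependencies hold.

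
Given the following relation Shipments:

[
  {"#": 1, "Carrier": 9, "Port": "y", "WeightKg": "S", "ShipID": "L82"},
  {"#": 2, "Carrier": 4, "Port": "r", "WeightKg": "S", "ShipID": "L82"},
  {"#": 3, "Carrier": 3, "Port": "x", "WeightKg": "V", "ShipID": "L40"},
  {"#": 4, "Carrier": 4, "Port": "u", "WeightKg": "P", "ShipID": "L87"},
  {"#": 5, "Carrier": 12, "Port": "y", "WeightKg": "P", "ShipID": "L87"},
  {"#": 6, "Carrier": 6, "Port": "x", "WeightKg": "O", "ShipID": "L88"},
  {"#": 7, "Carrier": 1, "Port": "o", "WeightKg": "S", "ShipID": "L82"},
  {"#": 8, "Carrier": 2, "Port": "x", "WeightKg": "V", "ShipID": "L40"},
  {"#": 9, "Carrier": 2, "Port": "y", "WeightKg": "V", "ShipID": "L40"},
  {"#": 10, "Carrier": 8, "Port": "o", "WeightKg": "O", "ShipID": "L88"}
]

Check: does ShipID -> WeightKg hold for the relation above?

Yes

ShipID=L82: rows 1, 2, 7 → WeightKg = S, S, S ✓
ShipID=L40: rows 3, 8, 9 → WeightKg = V, V, V ✓
ShipID=L87: rows 4, 5 → WeightKg = P, P ✓
ShipID=L88: rows 6, 10 → WeightKg = O, O ✓
Every ShipID value is associated with a single WeightKg value, so ShipID -> WeightKg holds.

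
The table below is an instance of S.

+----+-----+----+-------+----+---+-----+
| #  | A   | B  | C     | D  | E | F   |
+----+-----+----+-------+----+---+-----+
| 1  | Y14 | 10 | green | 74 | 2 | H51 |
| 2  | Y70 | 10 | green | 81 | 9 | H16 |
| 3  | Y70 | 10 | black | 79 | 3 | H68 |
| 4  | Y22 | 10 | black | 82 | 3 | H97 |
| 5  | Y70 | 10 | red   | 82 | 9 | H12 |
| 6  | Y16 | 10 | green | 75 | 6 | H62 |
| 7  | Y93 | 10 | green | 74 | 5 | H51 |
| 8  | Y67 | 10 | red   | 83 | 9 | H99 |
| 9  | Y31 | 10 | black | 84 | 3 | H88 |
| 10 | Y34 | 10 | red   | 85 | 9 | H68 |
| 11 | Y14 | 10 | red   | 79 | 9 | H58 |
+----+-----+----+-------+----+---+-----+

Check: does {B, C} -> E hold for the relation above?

(B=10, C=green): rows 1, 2, 6, 7 → E takes values {2, 9, 6, 5} — violation
(B=10, C=black): rows 3, 4, 9 → E = 3, 3, 3 ✓
(B=10, C=red): rows 5, 8, 10, 11 → E = 9, 9, 9, 9 ✓
Two rows agree on {B, C} but differ on E, so {B, C} -> E does not hold.

No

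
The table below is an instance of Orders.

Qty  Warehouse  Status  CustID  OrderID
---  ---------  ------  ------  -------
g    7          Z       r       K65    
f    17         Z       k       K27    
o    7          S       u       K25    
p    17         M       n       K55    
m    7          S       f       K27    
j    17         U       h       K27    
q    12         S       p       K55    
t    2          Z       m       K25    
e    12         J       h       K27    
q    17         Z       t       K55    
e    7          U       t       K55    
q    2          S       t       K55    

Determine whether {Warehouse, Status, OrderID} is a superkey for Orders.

Yes

All 12 rows have distinct {Warehouse, Status, OrderID} values, so {Warehouse, Status, OrderID} → (all attributes) holds and {Warehouse, Status, OrderID} is a superkey.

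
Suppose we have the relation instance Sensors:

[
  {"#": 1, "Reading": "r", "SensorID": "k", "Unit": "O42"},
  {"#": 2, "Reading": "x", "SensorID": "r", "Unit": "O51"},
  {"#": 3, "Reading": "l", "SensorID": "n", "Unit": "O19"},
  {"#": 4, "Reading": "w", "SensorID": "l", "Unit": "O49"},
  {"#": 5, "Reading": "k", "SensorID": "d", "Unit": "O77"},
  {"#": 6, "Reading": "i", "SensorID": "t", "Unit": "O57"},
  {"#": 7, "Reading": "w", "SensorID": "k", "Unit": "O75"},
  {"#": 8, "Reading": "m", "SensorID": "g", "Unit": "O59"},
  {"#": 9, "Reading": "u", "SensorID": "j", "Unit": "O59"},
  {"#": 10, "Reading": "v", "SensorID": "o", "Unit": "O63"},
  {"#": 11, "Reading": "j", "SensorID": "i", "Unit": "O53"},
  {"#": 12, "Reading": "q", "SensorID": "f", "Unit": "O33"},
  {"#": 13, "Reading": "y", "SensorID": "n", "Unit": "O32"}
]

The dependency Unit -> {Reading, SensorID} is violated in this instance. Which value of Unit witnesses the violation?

Unit=O42: row 1 → {Reading,SensorID} = (r, k) ✓
Unit=O51: row 2 → {Reading,SensorID} = (x, r) ✓
Unit=O19: row 3 → {Reading,SensorID} = (l, n) ✓
Unit=O49: row 4 → {Reading,SensorID} = (w, l) ✓
Unit=O77: row 5 → {Reading,SensorID} = (k, d) ✓
Unit=O57: row 6 → {Reading,SensorID} = (i, t) ✓
Unit=O75: row 7 → {Reading,SensorID} = (w, k) ✓
Unit=O59: rows 8, 9 → {Reading,SensorID} takes values {(m, g), (u, j)} — violation
Unit=O63: row 10 → {Reading,SensorID} = (v, o) ✓
Unit=O53: row 11 → {Reading,SensorID} = (j, i) ✓
Unit=O33: row 12 → {Reading,SensorID} = (q, f) ✓
Unit=O32: row 13 → {Reading,SensorID} = (y, n) ✓
The only Unit value with inconsistent RHS is Unit=O59.

O59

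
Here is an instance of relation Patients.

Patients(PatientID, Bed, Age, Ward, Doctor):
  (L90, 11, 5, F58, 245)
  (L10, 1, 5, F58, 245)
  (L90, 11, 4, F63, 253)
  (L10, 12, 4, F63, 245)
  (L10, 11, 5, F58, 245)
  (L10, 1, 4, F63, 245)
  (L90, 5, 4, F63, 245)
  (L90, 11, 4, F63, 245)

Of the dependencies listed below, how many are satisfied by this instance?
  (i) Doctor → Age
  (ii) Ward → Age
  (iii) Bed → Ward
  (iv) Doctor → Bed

(i) Doctor → Age: Doctor=245: 7 rows → Age takes values {5, 4} — violation — fails.
(ii) Ward → Age: every LHS value maps to a single RHS value — holds.
(iii) Bed → Ward: Bed=11: 4 rows → Ward takes values {F58, F63} — violation; Bed=1: 2 rows → Ward takes values {F58, F63} — violation — fails.
(iv) Doctor → Bed: Doctor=245: 7 rows → Bed takes values {11, 1, 12, 5} — violation — fails.
1 of the 4 dependencies holds.

1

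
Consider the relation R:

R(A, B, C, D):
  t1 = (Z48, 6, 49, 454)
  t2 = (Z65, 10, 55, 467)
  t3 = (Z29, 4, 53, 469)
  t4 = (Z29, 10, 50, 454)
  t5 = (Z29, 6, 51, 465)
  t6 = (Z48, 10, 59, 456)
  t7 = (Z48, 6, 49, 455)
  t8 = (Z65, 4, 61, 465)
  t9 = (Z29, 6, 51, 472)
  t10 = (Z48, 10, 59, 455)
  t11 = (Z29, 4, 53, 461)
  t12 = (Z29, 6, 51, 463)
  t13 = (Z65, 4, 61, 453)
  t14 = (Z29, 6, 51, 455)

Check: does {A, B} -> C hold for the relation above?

(A=Z48, B=6): rows 1, 7 → C = 49, 49 ✓
(A=Z65, B=10): row 2 → C = 55 ✓
(A=Z29, B=4): rows 3, 11 → C = 53, 53 ✓
(A=Z29, B=10): row 4 → C = 50 ✓
(A=Z29, B=6): rows 5, 9, 12, 14 → C = 51, 51, 51, 51 ✓
(A=Z48, B=10): rows 6, 10 → C = 59, 59 ✓
(A=Z65, B=4): rows 8, 13 → C = 61, 61 ✓
Every {A, B} value is associated with a single C value, so {A, B} -> C holds.

Yes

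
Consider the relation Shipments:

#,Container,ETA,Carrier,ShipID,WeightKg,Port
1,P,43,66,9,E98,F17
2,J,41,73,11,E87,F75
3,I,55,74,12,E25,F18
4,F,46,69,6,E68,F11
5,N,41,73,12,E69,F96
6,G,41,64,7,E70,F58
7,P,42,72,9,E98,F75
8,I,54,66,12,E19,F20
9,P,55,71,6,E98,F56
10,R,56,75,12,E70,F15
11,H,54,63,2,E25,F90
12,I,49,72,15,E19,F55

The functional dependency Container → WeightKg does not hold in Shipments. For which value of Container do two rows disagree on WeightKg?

I

Container=P: rows 1, 7, 9 → WeightKg = E98, E98, E98 ✓
Container=J: row 2 → WeightKg = E87 ✓
Container=I: rows 3, 8, 12 → WeightKg takes values {E25, E19} — violation
Container=F: row 4 → WeightKg = E68 ✓
Container=N: row 5 → WeightKg = E69 ✓
Container=G: row 6 → WeightKg = E70 ✓
Container=R: row 10 → WeightKg = E70 ✓
Container=H: row 11 → WeightKg = E25 ✓
The only Container value with inconsistent WeightKg is Container=I.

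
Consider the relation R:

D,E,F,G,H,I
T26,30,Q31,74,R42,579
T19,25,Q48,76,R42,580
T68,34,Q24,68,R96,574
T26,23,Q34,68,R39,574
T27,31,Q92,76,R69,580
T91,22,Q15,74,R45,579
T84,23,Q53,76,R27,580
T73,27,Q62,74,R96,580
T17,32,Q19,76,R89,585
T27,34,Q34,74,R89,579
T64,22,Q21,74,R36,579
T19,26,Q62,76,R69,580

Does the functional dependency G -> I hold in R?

No

G=74: 5 rows → I takes values {579, 580} — violation
G=76: 5 rows → I takes values {580, 585} — violation
G=68: 2 rows → I = 574, 574 ✓
Two rows agree on G but differ on I, so G -> I does not hold.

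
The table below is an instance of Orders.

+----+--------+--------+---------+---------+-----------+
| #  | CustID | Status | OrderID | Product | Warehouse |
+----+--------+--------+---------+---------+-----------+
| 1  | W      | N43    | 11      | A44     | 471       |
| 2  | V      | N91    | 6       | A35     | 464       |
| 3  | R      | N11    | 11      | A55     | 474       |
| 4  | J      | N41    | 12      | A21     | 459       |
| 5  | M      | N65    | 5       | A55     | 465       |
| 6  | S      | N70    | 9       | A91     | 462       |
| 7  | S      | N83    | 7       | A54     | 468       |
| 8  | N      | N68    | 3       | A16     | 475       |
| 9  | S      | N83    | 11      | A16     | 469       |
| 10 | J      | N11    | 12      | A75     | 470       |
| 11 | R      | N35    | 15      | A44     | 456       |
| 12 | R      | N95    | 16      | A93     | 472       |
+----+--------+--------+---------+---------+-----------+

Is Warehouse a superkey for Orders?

Yes

All 12 rows have distinct Warehouse values, so Warehouse → (all attributes) holds and Warehouse is a superkey.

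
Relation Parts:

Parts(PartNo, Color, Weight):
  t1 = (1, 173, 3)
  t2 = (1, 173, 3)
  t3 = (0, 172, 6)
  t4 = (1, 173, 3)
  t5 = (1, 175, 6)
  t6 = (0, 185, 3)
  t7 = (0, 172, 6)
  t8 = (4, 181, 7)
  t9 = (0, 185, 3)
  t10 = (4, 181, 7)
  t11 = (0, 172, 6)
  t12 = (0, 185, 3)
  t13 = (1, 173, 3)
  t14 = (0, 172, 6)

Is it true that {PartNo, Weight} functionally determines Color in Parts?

Yes

(PartNo=1, Weight=3): rows 1, 2, 4, 13 → Color = 173, 173, 173, 173 ✓
(PartNo=0, Weight=6): rows 3, 7, 11, 14 → Color = 172, 172, 172, 172 ✓
(PartNo=1, Weight=6): row 5 → Color = 175 ✓
(PartNo=0, Weight=3): rows 6, 9, 12 → Color = 185, 185, 185 ✓
(PartNo=4, Weight=7): rows 8, 10 → Color = 181, 181 ✓
Every {PartNo, Weight} value is associated with a single Color value, so {PartNo, Weight} → Color holds.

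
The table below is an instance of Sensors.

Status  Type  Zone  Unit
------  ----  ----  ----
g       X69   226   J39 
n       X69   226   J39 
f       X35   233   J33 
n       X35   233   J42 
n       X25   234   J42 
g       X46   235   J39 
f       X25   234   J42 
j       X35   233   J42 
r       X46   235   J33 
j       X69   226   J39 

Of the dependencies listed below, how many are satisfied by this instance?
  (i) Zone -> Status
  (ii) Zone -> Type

(i) Zone -> Status: Zone=226: 3 rows → Status takes values {g, n, j} — violation; Zone=233: 3 rows → Status takes values {f, n, j} — violation; Zone=234: 2 rows → Status takes values {n, f} — violation; Zone=235: 2 rows → Status takes values {g, r} — violation — fails.
(ii) Zone -> Type: every LHS value maps to a single RHS value — holds.
1 of the 2 dependencies holds.

1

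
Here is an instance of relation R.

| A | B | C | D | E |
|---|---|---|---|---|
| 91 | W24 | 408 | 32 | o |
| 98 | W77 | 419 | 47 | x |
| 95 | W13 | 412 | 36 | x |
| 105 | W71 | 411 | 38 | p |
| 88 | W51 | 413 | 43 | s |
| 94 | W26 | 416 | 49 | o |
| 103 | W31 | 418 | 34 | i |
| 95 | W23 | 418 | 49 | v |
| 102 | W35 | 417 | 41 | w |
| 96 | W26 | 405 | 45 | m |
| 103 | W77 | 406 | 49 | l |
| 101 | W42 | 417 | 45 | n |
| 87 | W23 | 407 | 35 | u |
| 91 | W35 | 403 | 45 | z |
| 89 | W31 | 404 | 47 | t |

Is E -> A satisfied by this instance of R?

E=o: 2 rows → A takes values {91, 94} — violation
E=x: 2 rows → A takes values {98, 95} — violation
E=p: 1 row → A = 105 ✓
E=s: 1 row → A = 88 ✓
E=i: 1 row → A = 103 ✓
E=v: 1 row → A = 95 ✓
E=w: 1 row → A = 102 ✓
E=m: 1 row → A = 96 ✓
E=l: 1 row → A = 103 ✓
E=n: 1 row → A = 101 ✓
E=u: 1 row → A = 87 ✓
E=z: 1 row → A = 91 ✓
E=t: 1 row → A = 89 ✓
Two rows agree on E but differ on A, so E -> A does not hold.

No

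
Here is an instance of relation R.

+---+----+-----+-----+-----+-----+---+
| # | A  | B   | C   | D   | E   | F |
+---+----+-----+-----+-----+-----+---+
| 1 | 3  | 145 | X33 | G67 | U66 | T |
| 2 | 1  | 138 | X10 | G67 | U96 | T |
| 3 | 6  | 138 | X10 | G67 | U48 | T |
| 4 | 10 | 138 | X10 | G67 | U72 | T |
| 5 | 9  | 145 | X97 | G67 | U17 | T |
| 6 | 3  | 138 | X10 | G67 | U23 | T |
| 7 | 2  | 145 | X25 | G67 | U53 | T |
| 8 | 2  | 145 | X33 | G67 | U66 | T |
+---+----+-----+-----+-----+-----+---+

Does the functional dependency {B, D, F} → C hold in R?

(B=145, D=G67, F=T): rows 1, 5, 7, 8 → C takes values {X33, X97, X25} — violation
(B=138, D=G67, F=T): rows 2, 3, 4, 6 → C = X10, X10, X10, X10 ✓
Two rows agree on {B, D, F} but differ on C, so {B, D, F} → C does not hold.

No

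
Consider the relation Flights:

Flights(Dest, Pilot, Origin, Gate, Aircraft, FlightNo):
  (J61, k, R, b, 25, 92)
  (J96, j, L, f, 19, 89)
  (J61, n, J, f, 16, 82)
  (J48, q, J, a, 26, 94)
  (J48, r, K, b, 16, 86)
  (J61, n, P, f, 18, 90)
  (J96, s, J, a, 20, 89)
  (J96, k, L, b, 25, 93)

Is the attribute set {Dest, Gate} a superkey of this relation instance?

No

Two distinct rows share (Dest=J61, Gate=f), so {Dest, Gate} does not determine every attribute — not a superkey.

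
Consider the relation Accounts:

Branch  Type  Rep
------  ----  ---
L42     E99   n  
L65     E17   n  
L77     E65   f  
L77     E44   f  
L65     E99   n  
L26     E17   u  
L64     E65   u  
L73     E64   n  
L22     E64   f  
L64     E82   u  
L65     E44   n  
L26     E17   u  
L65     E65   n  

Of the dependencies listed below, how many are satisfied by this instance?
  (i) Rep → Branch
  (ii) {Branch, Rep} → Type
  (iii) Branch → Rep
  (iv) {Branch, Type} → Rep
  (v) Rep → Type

2

(i) Rep → Branch: Rep=n: 6 rows → Branch takes values {L42, L65, L73} — violation; Rep=f: 3 rows → Branch takes values {L77, L22} — violation; Rep=u: 4 rows → Branch takes values {L26, L64} — violation — fails.
(ii) {Branch, Rep} → Type: (Branch=L65, Rep=n): 4 rows → Type takes values {E17, E99, E44, E65} — violation; (Branch=L77, Rep=f): 2 rows → Type takes values {E65, E44} — violation; (Branch=L64, Rep=u): 2 rows → Type takes values {E65, E82} — violation — fails.
(iii) Branch → Rep: every LHS value maps to a single RHS value — holds.
(iv) {Branch, Type} → Rep: every LHS value maps to a single RHS value — holds.
(v) Rep → Type: Rep=n: 6 rows → Type takes values {E99, E17, E64, E44, E65} — violation; Rep=f: 3 rows → Type takes values {E65, E44, E64} — violation; Rep=u: 4 rows → Type takes values {E17, E65, E82} — violation — fails.
2 of the 5 dependencies hold.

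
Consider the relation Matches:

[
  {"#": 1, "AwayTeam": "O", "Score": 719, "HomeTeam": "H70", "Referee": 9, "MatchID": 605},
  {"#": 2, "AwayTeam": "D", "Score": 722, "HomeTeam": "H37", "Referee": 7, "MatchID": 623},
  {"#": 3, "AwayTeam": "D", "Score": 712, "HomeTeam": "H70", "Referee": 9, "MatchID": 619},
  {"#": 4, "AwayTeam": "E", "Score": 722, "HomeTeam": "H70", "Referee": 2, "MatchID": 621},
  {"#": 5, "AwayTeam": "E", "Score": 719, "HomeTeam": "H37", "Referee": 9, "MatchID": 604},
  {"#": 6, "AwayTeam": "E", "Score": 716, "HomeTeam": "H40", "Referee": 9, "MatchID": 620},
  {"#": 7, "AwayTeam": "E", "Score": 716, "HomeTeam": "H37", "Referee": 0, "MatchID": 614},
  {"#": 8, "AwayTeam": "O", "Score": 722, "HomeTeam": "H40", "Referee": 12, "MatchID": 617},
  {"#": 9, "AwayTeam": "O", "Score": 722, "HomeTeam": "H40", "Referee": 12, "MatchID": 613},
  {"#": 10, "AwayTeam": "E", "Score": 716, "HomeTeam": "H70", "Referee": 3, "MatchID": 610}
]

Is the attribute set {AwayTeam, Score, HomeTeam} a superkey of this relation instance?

Rows 8 and 9 have the same {AwayTeam, Score, HomeTeam} value (AwayTeam=O, Score=722, HomeTeam=H40) but are distinct tuples, so {AwayTeam, Score, HomeTeam} does not determine every attribute — not a superkey.

No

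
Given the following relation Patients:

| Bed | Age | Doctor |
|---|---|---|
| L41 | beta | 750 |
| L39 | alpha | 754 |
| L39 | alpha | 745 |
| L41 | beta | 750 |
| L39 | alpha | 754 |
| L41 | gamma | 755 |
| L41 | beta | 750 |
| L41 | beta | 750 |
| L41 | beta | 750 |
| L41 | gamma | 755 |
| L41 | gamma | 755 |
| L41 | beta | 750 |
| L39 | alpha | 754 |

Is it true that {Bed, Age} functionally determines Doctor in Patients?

(Bed=L41, Age=beta): 6 rows → Doctor = 750, 750, 750, 750, 750, 750 ✓
(Bed=L39, Age=alpha): 4 rows → Doctor takes values {754, 745} — violation
(Bed=L41, Age=gamma): 3 rows → Doctor = 755, 755, 755 ✓
Two rows agree on {Bed, Age} but differ on Doctor, so {Bed, Age} → Doctor does not hold.

No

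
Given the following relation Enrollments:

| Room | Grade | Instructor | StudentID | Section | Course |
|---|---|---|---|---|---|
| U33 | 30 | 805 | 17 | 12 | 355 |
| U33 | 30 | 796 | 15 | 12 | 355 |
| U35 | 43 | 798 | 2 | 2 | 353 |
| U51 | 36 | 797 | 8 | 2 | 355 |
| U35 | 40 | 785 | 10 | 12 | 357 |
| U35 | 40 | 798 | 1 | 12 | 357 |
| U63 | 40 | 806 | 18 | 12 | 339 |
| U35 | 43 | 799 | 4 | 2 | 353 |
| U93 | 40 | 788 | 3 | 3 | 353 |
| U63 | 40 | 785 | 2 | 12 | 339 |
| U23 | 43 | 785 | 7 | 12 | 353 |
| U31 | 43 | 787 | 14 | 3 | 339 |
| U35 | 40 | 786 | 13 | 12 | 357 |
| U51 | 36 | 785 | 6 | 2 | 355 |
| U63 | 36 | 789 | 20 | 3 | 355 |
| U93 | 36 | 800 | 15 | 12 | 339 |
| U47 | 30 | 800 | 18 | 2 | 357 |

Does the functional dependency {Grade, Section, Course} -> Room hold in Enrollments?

Yes

(Grade=30, Section=12, Course=355): 2 rows → Room = U33, U33 ✓
(Grade=43, Section=2, Course=353): 2 rows → Room = U35, U35 ✓
(Grade=36, Section=2, Course=355): 2 rows → Room = U51, U51 ✓
(Grade=40, Section=12, Course=357): 3 rows → Room = U35, U35, U35 ✓
(Grade=40, Section=12, Course=339): 2 rows → Room = U63, U63 ✓
(Grade=40, Section=3, Course=353): 1 row → Room = U93 ✓
(Grade=43, Section=12, Course=353): 1 row → Room = U23 ✓
(Grade=43, Section=3, Course=339): 1 row → Room = U31 ✓
(Grade=36, Section=3, Course=355): 1 row → Room = U63 ✓
(Grade=36, Section=12, Course=339): 1 row → Room = U93 ✓
(Grade=30, Section=2, Course=357): 1 row → Room = U47 ✓
Every {Grade, Section, Course} value is associated with a single Room value, so {Grade, Section, Course} -> Room holds.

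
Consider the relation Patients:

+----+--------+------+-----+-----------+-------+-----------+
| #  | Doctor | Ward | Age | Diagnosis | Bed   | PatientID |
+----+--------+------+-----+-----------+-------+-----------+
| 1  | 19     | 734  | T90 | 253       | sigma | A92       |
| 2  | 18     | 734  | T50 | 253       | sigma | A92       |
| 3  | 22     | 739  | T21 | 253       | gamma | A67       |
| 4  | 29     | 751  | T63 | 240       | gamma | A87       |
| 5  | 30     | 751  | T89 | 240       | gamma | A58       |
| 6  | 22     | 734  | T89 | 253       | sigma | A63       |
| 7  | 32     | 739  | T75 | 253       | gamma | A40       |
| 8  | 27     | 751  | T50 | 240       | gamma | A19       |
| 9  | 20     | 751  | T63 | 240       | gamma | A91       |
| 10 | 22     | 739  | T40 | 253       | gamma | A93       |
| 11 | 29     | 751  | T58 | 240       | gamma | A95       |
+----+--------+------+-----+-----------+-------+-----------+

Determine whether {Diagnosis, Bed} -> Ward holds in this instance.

(Diagnosis=253, Bed=sigma): rows 1, 2, 6 → Ward = 734, 734, 734 ✓
(Diagnosis=253, Bed=gamma): rows 3, 7, 10 → Ward = 739, 739, 739 ✓
(Diagnosis=240, Bed=gamma): rows 4, 5, 8, 9, 11 → Ward = 751, 751, 751, 751, 751 ✓
Every {Diagnosis, Bed} value is associated with a single Ward value, so {Diagnosis, Bed} -> Ward holds.

Yes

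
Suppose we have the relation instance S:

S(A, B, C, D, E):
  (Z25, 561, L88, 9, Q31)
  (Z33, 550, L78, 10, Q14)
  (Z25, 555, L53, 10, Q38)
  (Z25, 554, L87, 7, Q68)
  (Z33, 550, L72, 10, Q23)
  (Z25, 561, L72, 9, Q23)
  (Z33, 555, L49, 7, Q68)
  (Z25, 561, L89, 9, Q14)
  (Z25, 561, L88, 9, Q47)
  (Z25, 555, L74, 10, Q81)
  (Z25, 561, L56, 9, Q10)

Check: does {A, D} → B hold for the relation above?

(A=Z25, D=9): 5 rows → B = 561, 561, 561, 561, 561 ✓
(A=Z33, D=10): 2 rows → B = 550, 550 ✓
(A=Z25, D=10): 2 rows → B = 555, 555 ✓
(A=Z25, D=7): 1 row → B = 554 ✓
(A=Z33, D=7): 1 row → B = 555 ✓
Every {A, D} value is associated with a single B value, so {A, D} → B holds.

Yes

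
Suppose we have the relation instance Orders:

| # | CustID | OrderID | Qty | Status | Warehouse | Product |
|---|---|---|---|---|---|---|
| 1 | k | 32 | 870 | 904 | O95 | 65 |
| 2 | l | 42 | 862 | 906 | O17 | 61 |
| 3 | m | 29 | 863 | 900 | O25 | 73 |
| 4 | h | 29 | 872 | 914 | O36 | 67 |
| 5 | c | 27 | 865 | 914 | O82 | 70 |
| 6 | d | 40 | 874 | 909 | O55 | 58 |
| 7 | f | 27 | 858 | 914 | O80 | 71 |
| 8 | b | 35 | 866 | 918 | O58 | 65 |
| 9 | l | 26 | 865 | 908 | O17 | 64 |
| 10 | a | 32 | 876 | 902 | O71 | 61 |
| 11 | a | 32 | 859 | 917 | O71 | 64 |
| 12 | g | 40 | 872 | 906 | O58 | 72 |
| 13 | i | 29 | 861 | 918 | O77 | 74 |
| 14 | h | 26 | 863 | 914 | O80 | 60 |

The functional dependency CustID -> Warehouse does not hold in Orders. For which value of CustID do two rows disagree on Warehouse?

CustID=k: row 1 → Warehouse = O95 ✓
CustID=l: rows 2, 9 → Warehouse = O17, O17 ✓
CustID=m: row 3 → Warehouse = O25 ✓
CustID=h: rows 4, 14 → Warehouse takes values {O36, O80} — violation
CustID=c: row 5 → Warehouse = O82 ✓
CustID=d: row 6 → Warehouse = O55 ✓
CustID=f: row 7 → Warehouse = O80 ✓
CustID=b: row 8 → Warehouse = O58 ✓
CustID=a: rows 10, 11 → Warehouse = O71, O71 ✓
CustID=g: row 12 → Warehouse = O58 ✓
CustID=i: row 13 → Warehouse = O77 ✓
The only CustID value with inconsistent Warehouse is CustID=h.

h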